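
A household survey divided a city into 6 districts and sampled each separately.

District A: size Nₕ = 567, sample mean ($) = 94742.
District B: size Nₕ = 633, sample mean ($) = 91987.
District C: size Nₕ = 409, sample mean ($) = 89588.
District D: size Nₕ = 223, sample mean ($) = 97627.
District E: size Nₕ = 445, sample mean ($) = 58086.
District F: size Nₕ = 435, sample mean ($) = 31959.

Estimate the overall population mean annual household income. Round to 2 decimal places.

77473.91

x̄_st = (Σ Nₕx̄ₕ) / (Σ Nₕ) = (567·94742 + 633·91987 + 409·89588 + 223·97627 + 445·58086 + 435·31959) / 2712
= 210109233 / 2712 = 77473.9060... → 77473.91.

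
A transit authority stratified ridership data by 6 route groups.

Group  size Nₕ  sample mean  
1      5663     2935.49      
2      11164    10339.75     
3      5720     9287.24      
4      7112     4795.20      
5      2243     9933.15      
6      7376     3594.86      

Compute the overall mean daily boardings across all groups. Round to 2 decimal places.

6825.17

x̄_st = (Σ Nₕx̄ₕ) / (Σ Nₕ) = (5663·2935.49 + 11164·10339.75 + 5720·9287.24 + 7112·4795.20 + 2243·9933.15 + 7376·3594.86) / 39278
= 268078866.88 / 39278 = 6825.1659... → 6825.17.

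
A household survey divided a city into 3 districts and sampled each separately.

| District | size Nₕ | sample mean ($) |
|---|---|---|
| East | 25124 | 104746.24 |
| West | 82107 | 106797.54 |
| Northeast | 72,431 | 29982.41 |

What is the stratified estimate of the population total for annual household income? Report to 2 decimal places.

13572126089.25

East: 25124·104746.24 = 2631644533.76
West: 82107·106797.54 = 8768825616.78
Northeast: 72431·29982.41 = 2171655938.71
τ̂ = Σ Nₕx̄ₕ = 13572126089.25.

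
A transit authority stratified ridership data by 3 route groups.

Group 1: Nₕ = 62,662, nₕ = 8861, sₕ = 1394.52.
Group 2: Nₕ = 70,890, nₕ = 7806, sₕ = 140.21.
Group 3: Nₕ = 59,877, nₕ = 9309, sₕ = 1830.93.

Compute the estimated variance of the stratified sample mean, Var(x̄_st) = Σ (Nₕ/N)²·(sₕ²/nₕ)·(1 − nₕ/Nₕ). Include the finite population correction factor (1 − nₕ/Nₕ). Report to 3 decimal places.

N = 193429. Term for each stratum: Wₕ²sₕ²/nₕ·(1−nₕ/Nₕ).
Var(x̄_st) = 19.775077 + 0.301017 + 29.142922 = 49.219015 → 49.219.

49.219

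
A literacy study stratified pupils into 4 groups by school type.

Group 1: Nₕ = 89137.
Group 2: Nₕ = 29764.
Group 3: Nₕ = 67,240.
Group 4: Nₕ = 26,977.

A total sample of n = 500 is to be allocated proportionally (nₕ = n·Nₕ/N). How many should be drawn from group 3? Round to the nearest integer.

N = 89137 + 29764 + 67240 + 26977 = 213118.
n_3 = 500·67240/213118 = 157.753... → 158.

158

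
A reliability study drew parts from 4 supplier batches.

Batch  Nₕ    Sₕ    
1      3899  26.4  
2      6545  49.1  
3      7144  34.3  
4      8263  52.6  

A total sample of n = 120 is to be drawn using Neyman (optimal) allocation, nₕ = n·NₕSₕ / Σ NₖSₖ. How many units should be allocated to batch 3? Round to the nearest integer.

1: NₕSₕ = 3899·26.4 = 102933.6
2: NₕSₕ = 6545·49.1 = 321359.5
3: NₕSₕ = 7144·34.3 = 245039.2
4: NₕSₕ = 8263·52.6 = 434633.8
Σ NₕSₕ = 1103966.1.
n_3 = 120·245039.2/1103966.1 = 26.636... → 27.

27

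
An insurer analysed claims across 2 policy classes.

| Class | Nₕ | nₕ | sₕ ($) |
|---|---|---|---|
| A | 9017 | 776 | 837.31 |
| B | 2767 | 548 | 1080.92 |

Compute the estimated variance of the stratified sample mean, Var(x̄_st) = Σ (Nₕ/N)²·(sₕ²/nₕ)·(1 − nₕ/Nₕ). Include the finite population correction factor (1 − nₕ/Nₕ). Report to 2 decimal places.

577.74

N = 11784; Wₕ = Nₕ/N.
class A: (9017/11784)²·837.31²/776·(1 − 776/9017) = 483.46757
class B: (2767/11784)²·1080.92²/548·(1 − 548/2767) = 94.27305
Sum = 577.74062 → 577.74.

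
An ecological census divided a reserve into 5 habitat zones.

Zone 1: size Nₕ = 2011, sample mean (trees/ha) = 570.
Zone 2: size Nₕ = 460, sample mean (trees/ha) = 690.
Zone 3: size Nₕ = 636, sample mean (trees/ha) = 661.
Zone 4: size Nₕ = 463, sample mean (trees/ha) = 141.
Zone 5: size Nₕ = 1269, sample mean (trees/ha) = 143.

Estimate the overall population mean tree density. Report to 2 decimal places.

440.34

N = 4839; weights Wₕ = Nₕ/N = (0.4156, 0.0951, 0.1314, 0.0957, 0.2622).
x̄_st = Σ Wₕ·x̄ₕ = 0.4156·570 + 0.0951·690 + 0.1314·661 + 0.0957·141 + 0.2622·143 ≈ 440.3422...
→ 440.34.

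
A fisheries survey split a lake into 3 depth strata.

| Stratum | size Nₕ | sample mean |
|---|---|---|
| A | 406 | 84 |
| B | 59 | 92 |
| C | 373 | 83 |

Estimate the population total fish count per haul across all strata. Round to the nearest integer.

A: 406·84 = 34104
B: 59·92 = 5428
C: 373·83 = 30959
τ̂ = Σ Nₕx̄ₕ = 70491.

70491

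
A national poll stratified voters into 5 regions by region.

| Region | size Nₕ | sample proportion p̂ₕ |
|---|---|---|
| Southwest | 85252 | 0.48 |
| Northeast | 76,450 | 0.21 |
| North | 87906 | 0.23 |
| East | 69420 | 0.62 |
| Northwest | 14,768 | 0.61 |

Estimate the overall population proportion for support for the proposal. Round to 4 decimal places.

N = 85252 + 76450 + 87906 + 69420 + 14768 = 333796.
Overall proportion = Σ (Nₕ/N)·p̂ₕ.
Σ Nₕp̂ₕ = 40920.96 + 16054.5 + 20218.38 + 43040.4 + 9008.48 = 129242.72.
129242.72 / 333796 = 0.387191... → 0.3872.

0.3872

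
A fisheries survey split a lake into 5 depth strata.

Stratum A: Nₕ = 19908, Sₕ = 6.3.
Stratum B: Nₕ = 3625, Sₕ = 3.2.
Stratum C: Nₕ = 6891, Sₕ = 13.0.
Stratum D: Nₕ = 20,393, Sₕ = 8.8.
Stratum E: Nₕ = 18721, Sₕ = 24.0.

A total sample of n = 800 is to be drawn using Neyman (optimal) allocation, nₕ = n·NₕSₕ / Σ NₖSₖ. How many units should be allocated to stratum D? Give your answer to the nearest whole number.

168

Σ NₕSₕ = 19908·6.3 + 3625·3.2 + 6891·13.0 + 20393·8.8 + 18721·24.0 = 855365.8.
Share for D: 179458.4/855365.8 = 0.20980.
n_D = 800 × 0.20980 = 167.842... → 168.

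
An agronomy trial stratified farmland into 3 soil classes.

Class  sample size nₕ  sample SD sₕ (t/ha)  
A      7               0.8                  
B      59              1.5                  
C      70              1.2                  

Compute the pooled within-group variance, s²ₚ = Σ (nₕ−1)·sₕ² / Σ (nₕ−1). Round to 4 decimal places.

1.7571

A: (7−1)·0.8² = 6·0.64 = 3.84
B: (59−1)·1.5² = 58·2.25 = 130.5
C: (70−1)·1.2² = 69·1.44 = 99.36
Numerator = 233.7; denominator = Σ(nₕ−1) = 133.
s²ₚ = 233.7/133 = 1.757143... → 1.7571.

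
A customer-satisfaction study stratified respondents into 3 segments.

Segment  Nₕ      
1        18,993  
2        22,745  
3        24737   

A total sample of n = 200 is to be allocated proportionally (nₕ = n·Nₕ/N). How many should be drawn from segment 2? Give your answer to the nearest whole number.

68

Share of segment 2 = 22745/66475 = 0.34216.
Allocate 200 × 0.34216 = 68.432... → 68.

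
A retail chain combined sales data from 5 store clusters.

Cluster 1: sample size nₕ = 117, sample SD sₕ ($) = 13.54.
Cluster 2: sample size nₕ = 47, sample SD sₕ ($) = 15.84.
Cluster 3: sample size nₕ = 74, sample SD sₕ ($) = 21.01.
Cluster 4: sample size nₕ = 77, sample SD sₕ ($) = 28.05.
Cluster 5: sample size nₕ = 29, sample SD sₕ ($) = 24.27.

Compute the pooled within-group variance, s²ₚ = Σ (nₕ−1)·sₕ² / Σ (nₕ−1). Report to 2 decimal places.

416.88

1: (117−1)·13.54² = 116·183.3316 = 21266.4656
2: (47−1)·15.84² = 46·250.9056 = 11541.6576
3: (74−1)·21.01² = 73·441.4201 = 32223.6673
4: (77−1)·28.05² = 76·786.8025 = 59796.99
5: (29−1)·24.27² = 28·589.0329 = 16492.9212
Numerator = 141321.7017; denominator = Σ(nₕ−1) = 339.
s²ₚ = 141321.7017/339 = 416.8782... → 416.88.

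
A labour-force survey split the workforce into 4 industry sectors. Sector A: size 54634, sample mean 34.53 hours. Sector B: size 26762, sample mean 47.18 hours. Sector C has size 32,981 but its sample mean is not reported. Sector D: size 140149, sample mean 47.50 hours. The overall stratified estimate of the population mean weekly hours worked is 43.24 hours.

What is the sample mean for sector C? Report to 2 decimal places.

36.37

Σ Nₕx̄ₕ = N·μ, so 32981·x̄_C = 254526·43.24 − (54634·34.53 + 26762·47.18 + 140149·47.50).
= 11005704.24 − 9806220.68 = 1199483.56.
x̄_C = 1199483.56 / 32981 = 36.3689... → 36.37.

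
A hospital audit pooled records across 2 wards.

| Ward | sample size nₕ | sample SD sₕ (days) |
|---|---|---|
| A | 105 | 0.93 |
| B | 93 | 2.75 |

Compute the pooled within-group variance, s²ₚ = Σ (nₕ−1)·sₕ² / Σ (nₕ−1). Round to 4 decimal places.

4.0087

Degrees of freedom: 104 + 92 = 196.
Σ(nₕ−1)sₕ² = 104·0.8649 + 92·7.5625 = 785.6996.
s²ₚ = 785.6996 / 196 = 4.008671... → 4.0087.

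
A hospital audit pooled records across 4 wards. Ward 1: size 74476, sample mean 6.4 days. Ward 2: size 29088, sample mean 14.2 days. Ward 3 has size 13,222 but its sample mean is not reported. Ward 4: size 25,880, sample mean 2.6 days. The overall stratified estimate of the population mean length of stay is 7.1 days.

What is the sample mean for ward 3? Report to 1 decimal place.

N = 74476 + 29088 + 13222 + 25880 = 142666.
Overall total = μ·N = 7.1·142666 = 1012928.6.
Subtract the known strata: 74476·6.4 + 29088·14.2 + 25880·2.6 = 956984.
Remaining total for ward 3: 1012928.6 − 956984 = 55944.6.
Divide by its size: 55944.6 / 13222 = 4.231... → 4.2.

4.2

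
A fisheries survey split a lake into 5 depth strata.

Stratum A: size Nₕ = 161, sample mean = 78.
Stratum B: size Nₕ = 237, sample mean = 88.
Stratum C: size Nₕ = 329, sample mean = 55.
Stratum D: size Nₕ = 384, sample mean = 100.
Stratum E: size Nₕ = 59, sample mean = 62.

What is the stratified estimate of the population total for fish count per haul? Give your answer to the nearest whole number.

Estimate total by summing Nₕ·x̄ₕ over strata.
161·78 + 237·88 + 329·55 + 384·100 + 59·62 = 12558 + 20856 + 18095 + 38400 + 3658 = 93567.

93567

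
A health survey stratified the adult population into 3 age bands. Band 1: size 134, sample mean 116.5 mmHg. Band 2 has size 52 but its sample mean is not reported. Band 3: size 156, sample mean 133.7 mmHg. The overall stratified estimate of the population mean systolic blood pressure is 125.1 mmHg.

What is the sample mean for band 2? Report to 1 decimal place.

121.5

N = 134 + 52 + 156 = 342.
Overall total = μ·N = 125.1·342 = 42784.2.
Subtract the known strata: 134·116.5 + 156·133.7 = 36468.2.
Remaining total for band 2: 42784.2 − 36468.2 = 6316.
Divide by its size: 6316 / 52 = 121.462... → 121.5.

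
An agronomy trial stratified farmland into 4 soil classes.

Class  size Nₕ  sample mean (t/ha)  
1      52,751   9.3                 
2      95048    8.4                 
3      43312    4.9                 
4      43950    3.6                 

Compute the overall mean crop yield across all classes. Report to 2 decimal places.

7.06

N = 235061; weights Wₕ = Nₕ/N = (0.2244, 0.4044, 0.1843, 0.1870).
x̄_st = Σ Wₕ·x̄ₕ = 0.2244·9.3 + 0.4044·8.4 + 0.1843·4.9 + 0.1870·3.6 ≈ 7.0596...
→ 7.06.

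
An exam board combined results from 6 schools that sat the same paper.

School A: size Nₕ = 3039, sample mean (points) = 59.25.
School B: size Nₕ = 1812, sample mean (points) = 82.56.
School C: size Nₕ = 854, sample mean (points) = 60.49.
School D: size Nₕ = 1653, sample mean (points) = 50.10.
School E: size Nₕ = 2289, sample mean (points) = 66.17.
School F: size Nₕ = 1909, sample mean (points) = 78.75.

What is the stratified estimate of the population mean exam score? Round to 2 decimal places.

N = 11556; weights Wₕ = Nₕ/N = (0.2630, 0.1568, 0.0739, 0.1430, 0.1981, 0.1652).
x̄_st = Σ Wₕ·x̄ₕ = 0.2630·59.25 + 0.1568·82.56 + 0.0739·60.49 + 0.1430·50.10 + 0.1981·66.17 + 0.1652·78.75 ≈ 66.2799...
→ 66.28.

66.28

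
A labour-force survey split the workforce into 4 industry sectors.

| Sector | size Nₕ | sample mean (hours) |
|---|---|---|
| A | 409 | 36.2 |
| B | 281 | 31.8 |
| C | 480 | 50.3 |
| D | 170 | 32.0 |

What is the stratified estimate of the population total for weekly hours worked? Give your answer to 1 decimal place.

53325.6

Population total = Σ Nₕ·x̄ₕ (each stratum's size times its mean).
409·36.2 + 281·31.8 + 480·50.3 + 170·32.0 = 14805.8 + 8935.8 + 24144 + 5440 = 53325.6.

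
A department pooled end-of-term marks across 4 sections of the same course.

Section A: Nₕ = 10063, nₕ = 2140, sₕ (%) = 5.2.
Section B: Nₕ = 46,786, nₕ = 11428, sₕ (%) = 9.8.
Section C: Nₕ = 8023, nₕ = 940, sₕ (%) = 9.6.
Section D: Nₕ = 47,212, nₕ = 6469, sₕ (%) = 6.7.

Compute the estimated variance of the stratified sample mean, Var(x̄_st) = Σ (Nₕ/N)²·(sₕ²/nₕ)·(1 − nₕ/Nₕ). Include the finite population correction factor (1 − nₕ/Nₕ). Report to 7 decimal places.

N = 112084. Term for each stratum: Wₕ²sₕ²/nₕ·(1−nₕ/Nₕ).
Var(x̄_st) = 0.0000801905 + 0.0011066194 + 0.0004434875 + 0.0010625041 = 0.0026928015 → 0.0026928.

0.0026928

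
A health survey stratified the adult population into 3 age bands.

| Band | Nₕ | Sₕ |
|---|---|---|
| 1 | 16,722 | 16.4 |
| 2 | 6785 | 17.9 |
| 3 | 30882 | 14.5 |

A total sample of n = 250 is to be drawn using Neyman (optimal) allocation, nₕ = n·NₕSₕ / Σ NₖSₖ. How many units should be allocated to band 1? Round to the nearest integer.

1: NₕSₕ = 16722·16.4 = 274240.8
2: NₕSₕ = 6785·17.9 = 121451.5
3: NₕSₕ = 30882·14.5 = 447789
Σ NₕSₕ = 843481.3.
n_1 = 250·274240.8/843481.3 = 81.282... → 81.

81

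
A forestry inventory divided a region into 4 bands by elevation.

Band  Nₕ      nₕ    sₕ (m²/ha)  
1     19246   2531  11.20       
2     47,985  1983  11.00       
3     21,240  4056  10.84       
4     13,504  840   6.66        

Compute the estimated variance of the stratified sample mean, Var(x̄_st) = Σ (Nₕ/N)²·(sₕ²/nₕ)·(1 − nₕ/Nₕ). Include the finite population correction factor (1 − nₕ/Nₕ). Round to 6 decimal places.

0.016371

N = 101975. Term for each stratum: Wₕ²sₕ²/nₕ·(1−nₕ/Nₕ).
Var(x̄_st) = 0.001533216 + 0.012952615 + 0.001016838 + 0.000868391 = 0.016371059 → 0.016371.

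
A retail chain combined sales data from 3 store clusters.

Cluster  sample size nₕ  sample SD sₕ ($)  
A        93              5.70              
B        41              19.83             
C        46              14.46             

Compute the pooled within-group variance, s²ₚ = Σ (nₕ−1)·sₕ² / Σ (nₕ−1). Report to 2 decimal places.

Degrees of freedom: 92 + 40 + 45 = 177.
Σ(nₕ−1)sₕ² = 92·32.49 + 40·393.2289 + 45·209.0916 = 28127.358.
s²ₚ = 28127.358 / 177 = 158.9116... → 158.91.

158.91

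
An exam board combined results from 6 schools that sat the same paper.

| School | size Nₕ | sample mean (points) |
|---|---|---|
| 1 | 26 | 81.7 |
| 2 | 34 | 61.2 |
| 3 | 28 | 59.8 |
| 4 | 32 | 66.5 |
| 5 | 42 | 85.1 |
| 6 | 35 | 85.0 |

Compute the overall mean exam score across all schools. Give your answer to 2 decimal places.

x̄_st = (Σ Nₕx̄ₕ) / (Σ Nₕ) = (26·81.7 + 34·61.2 + 28·59.8 + 32·66.5 + 42·85.1 + 35·85.0) / 197
= 14556.6 / 197 = 73.8914... → 73.89.

73.89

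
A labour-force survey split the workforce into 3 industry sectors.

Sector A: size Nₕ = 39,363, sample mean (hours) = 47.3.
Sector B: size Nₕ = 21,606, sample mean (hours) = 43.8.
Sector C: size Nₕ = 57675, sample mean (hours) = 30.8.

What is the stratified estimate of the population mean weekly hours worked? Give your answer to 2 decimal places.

38.64

N = 118644; weights Wₕ = Nₕ/N = (0.3318, 0.1821, 0.4861).
x̄_st = Σ Wₕ·x̄ₕ = 0.3318·47.3 + 0.1821·43.8 + 0.4861·30.8 ≈ 38.6417...
→ 38.64.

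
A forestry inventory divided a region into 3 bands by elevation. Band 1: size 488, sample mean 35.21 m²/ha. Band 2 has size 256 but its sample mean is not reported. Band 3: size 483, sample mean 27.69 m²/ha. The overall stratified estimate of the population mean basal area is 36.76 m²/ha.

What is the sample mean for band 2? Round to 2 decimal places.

N = 488 + 256 + 483 = 1227.
Overall total = μ·N = 36.76·1227 = 45104.52.
Subtract the known strata: 488·35.21 + 483·27.69 = 30556.75.
Remaining total for band 2: 45104.52 − 30556.75 = 14547.77.
Divide by its size: 14547.77 / 256 = 56.8272... → 56.83.

56.83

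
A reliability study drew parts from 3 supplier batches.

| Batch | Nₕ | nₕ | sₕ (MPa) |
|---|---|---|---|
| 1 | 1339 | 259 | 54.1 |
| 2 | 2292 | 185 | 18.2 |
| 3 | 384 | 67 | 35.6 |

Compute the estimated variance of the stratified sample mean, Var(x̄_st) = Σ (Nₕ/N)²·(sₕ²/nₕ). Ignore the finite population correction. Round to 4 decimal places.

N = 4015. Term for each stratum: Wₕ²sₕ²/nₕ.
Var(x̄_st) = 1.2568540 + 0.5834843 + 0.1730281 = 2.0133663 → 2.0134.

2.0134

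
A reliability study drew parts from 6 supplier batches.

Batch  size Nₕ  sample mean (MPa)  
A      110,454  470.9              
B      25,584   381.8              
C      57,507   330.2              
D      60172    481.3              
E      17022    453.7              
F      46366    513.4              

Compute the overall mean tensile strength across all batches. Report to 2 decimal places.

x̄_st = (Σ Nₕx̄ₕ) / (Σ Nₕ) = (110454·470.9 + 25584·381.8 + 57507·330.2 + 60172·481.3 + 17022·453.7 + 46366·513.4) / 317105
= 141257540.6 / 317105 = 445.4598... → 445.46.

445.46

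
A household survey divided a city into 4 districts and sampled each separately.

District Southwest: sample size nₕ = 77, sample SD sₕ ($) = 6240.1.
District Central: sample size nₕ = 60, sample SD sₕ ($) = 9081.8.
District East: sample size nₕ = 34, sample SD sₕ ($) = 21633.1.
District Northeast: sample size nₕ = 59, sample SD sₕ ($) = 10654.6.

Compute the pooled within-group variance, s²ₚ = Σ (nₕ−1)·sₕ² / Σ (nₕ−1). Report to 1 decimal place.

132095183.2

Degrees of freedom: 76 + 59 + 33 + 58 = 226.
Σ(nₕ−1)sₕ² = 76·38938848.01 + 59·82479091.24 + 33·467991015.61 + 58·113520501.16 = 29853511414.33.
s²ₚ = 29853511414.33 / 226 = 132095183.249... → 132095183.2.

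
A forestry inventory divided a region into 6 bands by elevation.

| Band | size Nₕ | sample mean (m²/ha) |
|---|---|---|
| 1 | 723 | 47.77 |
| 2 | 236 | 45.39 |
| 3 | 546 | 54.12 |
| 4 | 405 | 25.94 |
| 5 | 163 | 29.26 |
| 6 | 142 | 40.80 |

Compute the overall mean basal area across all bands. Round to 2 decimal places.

N = 2215; weights Wₕ = Nₕ/N = (0.3264, 0.1065, 0.2465, 0.1828, 0.0736, 0.0641).
x̄_st = Σ Wₕ·x̄ₕ = 0.3264·47.77 + 0.1065·45.39 + 0.2465·54.12 + 0.1828·25.94 + 0.0736·29.26 + 0.0641·40.80 ≈ 43.2812...
→ 43.28.

43.28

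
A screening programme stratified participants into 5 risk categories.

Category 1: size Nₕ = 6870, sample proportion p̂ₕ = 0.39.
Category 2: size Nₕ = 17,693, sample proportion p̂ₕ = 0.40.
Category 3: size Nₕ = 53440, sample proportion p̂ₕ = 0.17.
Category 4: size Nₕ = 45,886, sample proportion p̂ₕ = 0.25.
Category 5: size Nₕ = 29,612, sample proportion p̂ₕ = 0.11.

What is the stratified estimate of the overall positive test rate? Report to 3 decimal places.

0.219

Wₕ = Nₕ/N with N = 153501: 0.0448, 0.1153, 0.3481, 0.2989, 0.1929.
p̂_st = 0.0448·0.39 + 0.1153·0.40 + 0.3481·0.17 + 0.2989·0.25 + 0.1929·0.11 ≈ 0.21870... → 0.219.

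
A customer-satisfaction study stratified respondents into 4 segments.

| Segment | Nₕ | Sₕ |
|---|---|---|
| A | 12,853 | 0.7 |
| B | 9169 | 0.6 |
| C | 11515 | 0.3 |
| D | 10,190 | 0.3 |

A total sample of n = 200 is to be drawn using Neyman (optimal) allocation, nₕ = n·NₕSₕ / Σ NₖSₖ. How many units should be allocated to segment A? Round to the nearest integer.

86

A: NₕSₕ = 12853·0.7 = 8997.1
B: NₕSₕ = 9169·0.6 = 5501.4
C: NₕSₕ = 11515·0.3 = 3454.5
D: NₕSₕ = 10190·0.3 = 3057
Σ NₕSₕ = 21010.
n_A = 200·8997.1/21010 = 85.646... → 86.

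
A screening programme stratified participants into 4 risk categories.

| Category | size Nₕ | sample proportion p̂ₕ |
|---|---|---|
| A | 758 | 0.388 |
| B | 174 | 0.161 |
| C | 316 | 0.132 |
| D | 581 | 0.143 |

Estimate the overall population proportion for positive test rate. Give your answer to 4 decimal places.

Wₕ = Nₕ/N with N = 1829: 0.4144, 0.0951, 0.1728, 0.3177.
p̂_st = 0.4144·0.388 + 0.0951·0.161 + 0.1728·0.132 + 0.3177·0.143 ≈ 0.244348... → 0.2443.

0.2443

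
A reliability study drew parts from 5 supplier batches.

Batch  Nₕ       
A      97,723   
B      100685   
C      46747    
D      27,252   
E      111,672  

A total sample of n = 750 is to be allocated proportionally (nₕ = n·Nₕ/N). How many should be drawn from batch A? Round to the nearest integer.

191

Share of batch A = 97723/384079 = 0.25443.
Allocate 750 × 0.25443 = 190.826... → 191.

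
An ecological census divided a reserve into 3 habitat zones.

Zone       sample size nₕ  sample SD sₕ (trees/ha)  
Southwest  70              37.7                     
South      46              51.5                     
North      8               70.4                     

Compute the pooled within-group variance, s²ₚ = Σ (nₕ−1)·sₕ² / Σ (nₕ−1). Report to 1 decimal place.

Degrees of freedom: 69 + 45 + 7 = 121.
Σ(nₕ−1)sₕ² = 69·1421.29 + 45·2652.25 + 7·4956.16 = 252113.38.
s²ₚ = 252113.38 / 121 = 2083.582... → 2083.6.

2083.6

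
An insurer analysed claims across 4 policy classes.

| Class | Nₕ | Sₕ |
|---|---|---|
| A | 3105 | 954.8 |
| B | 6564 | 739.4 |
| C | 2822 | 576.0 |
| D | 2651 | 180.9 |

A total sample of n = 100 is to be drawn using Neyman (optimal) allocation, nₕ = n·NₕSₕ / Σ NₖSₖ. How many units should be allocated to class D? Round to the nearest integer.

5

A: NₕSₕ = 3105·954.8 = 2964654
B: NₕSₕ = 6564·739.4 = 4853421.6
C: NₕSₕ = 2822·576.0 = 1625472
D: NₕSₕ = 2651·180.9 = 479565.9
Σ NₕSₕ = 9923113.5.
n_D = 100·479565.9/9923113.5 = 4.833... → 5.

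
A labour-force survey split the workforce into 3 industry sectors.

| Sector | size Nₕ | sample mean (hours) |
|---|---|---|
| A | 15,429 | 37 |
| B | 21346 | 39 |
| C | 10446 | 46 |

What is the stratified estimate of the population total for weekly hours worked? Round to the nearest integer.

Population total = Σ Nₕ·x̄ₕ (each stratum's size times its mean).
15429·37 + 21346·39 + 10446·46 = 570873 + 832494 + 480516 = 1883883.

1883883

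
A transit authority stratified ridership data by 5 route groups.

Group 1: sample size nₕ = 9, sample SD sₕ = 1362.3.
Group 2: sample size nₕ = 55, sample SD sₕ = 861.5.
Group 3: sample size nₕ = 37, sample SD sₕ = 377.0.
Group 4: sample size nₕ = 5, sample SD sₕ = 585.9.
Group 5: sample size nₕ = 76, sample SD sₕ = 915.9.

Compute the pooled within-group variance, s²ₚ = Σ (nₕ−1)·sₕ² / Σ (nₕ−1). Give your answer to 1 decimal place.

702429.1

1: (9−1)·1362.3² = 8·1855861.29 = 14846890.32
2: (55−1)·861.5² = 54·742182.25 = 40077841.5
3: (37−1)·377.0² = 36·142129 = 5116644
4: (5−1)·585.9² = 4·343278.81 = 1373115.24
5: (76−1)·915.9² = 75·838872.81 = 62915460.75
Numerator = 124329951.81; denominator = Σ(nₕ−1) = 177.
s²ₚ = 124329951.81/177 = 702429.106... → 702429.1.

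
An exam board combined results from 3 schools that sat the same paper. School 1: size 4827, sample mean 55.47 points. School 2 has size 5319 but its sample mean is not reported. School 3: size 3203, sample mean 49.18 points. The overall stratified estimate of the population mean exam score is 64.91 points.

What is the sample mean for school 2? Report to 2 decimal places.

82.95

N = 4827 + 5319 + 3203 = 13349.
Overall total = μ·N = 64.91·13349 = 866483.59.
Subtract the known strata: 4827·55.47 + 3203·49.18 = 425277.23.
Remaining total for school 2: 866483.59 − 425277.23 = 441206.36.
Divide by its size: 441206.36 / 5319 = 82.9491... → 82.95.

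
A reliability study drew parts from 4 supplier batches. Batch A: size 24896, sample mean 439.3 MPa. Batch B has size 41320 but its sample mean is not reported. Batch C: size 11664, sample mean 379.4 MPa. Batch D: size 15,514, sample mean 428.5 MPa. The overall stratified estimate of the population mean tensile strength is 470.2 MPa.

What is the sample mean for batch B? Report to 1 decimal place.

Σ Nₕx̄ₕ = N·μ, so 41320·x̄_B = 93394·470.2 − (24896·439.3 + 11664·379.4 + 15514·428.5).
= 43913858.8 − 22009883.4 = 21903975.4.
x̄_B = 21903975.4 / 41320 = 530.106... → 530.1.

530.1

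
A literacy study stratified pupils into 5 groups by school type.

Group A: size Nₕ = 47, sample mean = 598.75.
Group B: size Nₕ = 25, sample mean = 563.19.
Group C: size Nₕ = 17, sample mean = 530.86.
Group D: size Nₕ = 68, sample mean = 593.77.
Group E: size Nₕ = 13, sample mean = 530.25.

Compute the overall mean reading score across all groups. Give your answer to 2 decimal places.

N = 47 + 25 + 17 + 68 + 13 = 170.
Overall mean = Σ (Nₕ/N)·x̄ₕ — weight by population share, not a simple average.
Σ Nₕx̄ₕ = 47·598.75 + 25·563.19 + 17·530.86 + 68·593.77 + 13·530.25 = 28141.25 + 14079.75 + 9024.62 + 40376.36 + 6893.25 = 98515.23.
Divide by N: 98515.23 / 170 = 579.5014... → 579.50.

579.50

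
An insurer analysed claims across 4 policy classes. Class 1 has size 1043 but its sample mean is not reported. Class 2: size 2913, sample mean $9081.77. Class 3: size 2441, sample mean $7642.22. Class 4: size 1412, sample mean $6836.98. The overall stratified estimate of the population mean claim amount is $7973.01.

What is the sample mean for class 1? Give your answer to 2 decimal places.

7188.46

Σ Nₕx̄ₕ = N·μ, so 1043·x̄_1 = 7809·7973.01 − (2913·9081.77 + 2441·7642.22 + 1412·6836.98).
= 62261235.09 − 54763670.79 = 7497564.3.
x̄_1 = 7497564.3 / 1043 = 7188.4605... → 7188.46.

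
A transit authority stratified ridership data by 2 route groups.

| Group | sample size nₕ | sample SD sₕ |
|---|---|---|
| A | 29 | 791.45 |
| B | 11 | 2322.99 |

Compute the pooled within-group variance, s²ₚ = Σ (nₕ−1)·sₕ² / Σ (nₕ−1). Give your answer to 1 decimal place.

A: (29−1)·791.45² = 28·626393.1025 = 17539006.87
B: (11−1)·2322.99² = 10·5396282.5401 = 53962825.401
Numerator = 71501832.271; denominator = Σ(nₕ−1) = 38.
s²ₚ = 71501832.271/38 = 1881627.165... → 1881627.2.

1881627.2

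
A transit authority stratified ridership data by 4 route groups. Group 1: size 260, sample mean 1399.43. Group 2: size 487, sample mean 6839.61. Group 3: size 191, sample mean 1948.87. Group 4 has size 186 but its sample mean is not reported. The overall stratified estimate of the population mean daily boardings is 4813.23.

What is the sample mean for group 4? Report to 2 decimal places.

7220.94

N = 260 + 487 + 191 + 186 = 1124.
Overall total = μ·N = 4813.23·1124 = 5410070.52.
Subtract the known strata: 260·1399.43 + 487·6839.61 + 191·1948.87 = 4066976.04.
Remaining total for group 4: 5410070.52 − 4066976.04 = 1343094.48.
Divide by its size: 1343094.48 / 186 = 7220.9381... → 7220.94.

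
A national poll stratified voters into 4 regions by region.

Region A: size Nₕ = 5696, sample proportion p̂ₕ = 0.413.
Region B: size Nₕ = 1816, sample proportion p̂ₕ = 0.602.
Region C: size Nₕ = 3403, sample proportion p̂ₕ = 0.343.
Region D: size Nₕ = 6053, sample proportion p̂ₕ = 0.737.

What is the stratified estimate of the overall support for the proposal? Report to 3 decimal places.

Wₕ = Nₕ/N with N = 16968: 0.3357, 0.1070, 0.2006, 0.3567.
p̂_st = 0.3357·0.413 + 0.1070·0.602 + 0.2006·0.343 + 0.3567·0.737 ≈ 0.53477... → 0.535.

0.535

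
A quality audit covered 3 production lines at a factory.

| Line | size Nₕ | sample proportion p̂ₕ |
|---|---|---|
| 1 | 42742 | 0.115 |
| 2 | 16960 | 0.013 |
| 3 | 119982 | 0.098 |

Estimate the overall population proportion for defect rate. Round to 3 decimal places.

Wₕ = Nₕ/N with N = 179684: 0.2379, 0.0944, 0.6677.
p̂_st = 0.2379·0.115 + 0.0944·0.013 + 0.6677·0.098 ≈ 0.09402... → 0.094.

0.094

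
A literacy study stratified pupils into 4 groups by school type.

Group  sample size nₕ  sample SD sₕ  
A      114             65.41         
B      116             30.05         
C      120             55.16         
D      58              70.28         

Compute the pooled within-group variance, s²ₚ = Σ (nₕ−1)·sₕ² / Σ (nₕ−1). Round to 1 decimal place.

3046.8

Degrees of freedom: 113 + 115 + 119 + 57 = 404.
Σ(nₕ−1)sₕ² = 113·4278.4681 + 115·903.0025 + 119·3042.6256 + 57·4939.2784 = 1230923.498.
s²ₚ = 1230923.498 / 404 = 3046.840... → 3046.8.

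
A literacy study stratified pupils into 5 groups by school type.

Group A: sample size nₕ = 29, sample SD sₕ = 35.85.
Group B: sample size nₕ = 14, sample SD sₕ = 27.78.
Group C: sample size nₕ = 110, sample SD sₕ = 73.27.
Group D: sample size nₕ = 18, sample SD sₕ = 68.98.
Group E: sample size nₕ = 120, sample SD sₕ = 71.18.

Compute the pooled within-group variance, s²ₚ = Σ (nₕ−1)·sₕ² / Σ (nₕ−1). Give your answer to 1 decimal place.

4597.9

Degrees of freedom: 28 + 13 + 109 + 17 + 119 = 286.
Σ(nₕ−1)sₕ² = 28·1285.2225 + 13·771.7284 + 109·5368.4929 + 17·4758.2404 + 119·5066.5924 = 1314999.0077.
s²ₚ = 1314999.0077 / 286 = 4597.899... → 4597.9.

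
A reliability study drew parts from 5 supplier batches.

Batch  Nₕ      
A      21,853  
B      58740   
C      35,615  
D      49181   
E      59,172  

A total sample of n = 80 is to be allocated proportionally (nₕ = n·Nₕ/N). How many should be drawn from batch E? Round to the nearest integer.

Share of batch E = 59172/224561 = 0.26350.
Allocate 80 × 0.26350 = 21.080... → 21.

21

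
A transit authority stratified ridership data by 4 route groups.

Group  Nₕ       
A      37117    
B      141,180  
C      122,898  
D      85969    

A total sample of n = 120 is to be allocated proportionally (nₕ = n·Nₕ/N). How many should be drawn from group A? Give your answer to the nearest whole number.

12

Share of group A = 37117/387164 = 0.09587.
Allocate 120 × 0.09587 = 11.504... → 12.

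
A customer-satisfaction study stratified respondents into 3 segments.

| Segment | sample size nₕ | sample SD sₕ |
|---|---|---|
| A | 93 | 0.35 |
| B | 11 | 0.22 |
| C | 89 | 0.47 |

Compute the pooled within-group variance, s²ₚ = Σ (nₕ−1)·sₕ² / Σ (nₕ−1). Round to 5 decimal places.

Degrees of freedom: 92 + 10 + 88 = 190.
Σ(nₕ−1)sₕ² = 92·0.1225 + 10·0.0484 + 88·0.2209 = 31.1932.
s²ₚ = 31.1932 / 190 = 0.1641747... → 0.16417.

0.16417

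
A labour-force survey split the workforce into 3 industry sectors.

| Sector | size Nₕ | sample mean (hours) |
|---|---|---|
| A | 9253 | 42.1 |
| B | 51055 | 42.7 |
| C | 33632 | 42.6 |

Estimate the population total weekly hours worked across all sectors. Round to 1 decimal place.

A: 9253·42.1 = 389551.3
B: 51055·42.7 = 2180048.5
C: 33632·42.6 = 1432723.2
τ̂ = Σ Nₕx̄ₕ = 4002323.0.

4002323.0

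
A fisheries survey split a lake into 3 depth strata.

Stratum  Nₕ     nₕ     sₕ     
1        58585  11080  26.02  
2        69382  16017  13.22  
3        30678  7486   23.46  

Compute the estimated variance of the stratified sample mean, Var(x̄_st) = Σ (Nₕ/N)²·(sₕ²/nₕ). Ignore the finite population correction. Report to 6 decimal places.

0.013169

N = 158645; Wₕ = Nₕ/N.
stratum 1: (58585/158645)²·26.02²/11080 = 0.008332876
stratum 2: (69382/158645)²·13.22²/16017 = 0.002087001
stratum 3: (30678/158645)²·23.46²/7486 = 0.002749207
Sum = 0.013169084 → 0.013169.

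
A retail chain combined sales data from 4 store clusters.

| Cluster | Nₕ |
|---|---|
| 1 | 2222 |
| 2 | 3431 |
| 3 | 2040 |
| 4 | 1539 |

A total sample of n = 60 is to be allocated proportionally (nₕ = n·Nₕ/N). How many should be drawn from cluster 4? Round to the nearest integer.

Share of cluster 4 = 1539/9232 = 0.16670.
Allocate 60 × 0.16670 = 10.002... → 10.

10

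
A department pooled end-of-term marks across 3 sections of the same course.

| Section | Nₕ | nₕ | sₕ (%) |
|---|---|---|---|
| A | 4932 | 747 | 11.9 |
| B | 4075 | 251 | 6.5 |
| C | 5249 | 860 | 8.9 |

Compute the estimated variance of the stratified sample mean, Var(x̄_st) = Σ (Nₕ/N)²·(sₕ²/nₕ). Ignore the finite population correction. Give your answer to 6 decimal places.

0.048929

N = 14256. Term for each stratum: Wₕ²sₕ²/nₕ.
Var(x̄_st) = 0.022689456 + 0.013753488 + 0.012486460 = 0.048929404 → 0.048929.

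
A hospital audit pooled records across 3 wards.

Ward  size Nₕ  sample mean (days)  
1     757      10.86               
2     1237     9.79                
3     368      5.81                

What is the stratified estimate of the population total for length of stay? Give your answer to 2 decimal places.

22469.33

Estimate total by summing Nₕ·x̄ₕ over strata.
757·10.86 + 1237·9.79 + 368·5.81 = 8221.02 + 12110.23 + 2138.08 = 22469.33.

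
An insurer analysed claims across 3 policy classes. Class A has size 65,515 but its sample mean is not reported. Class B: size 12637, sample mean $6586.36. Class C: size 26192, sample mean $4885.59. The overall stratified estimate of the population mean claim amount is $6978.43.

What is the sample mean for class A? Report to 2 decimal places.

7890.74

Σ Nₕx̄ₕ = N·μ, so 65515·x̄_A = 104344·6978.43 − (12637·6586.36 + 26192·4885.59).
= 728157299.92 − 211195204.6 = 516962095.32.
x̄_A = 516962095.32 / 65515 = 7890.7440... → 7890.74.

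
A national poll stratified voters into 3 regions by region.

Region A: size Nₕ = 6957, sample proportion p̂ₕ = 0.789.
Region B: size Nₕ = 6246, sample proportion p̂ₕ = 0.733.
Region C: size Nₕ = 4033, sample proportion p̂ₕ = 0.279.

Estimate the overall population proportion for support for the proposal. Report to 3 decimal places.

0.649

Wₕ = Nₕ/N with N = 17236: 0.4036, 0.3624, 0.2340.
p̂_st = 0.4036·0.789 + 0.3624·0.733 + 0.2340·0.279 ≈ 0.64937... → 0.649.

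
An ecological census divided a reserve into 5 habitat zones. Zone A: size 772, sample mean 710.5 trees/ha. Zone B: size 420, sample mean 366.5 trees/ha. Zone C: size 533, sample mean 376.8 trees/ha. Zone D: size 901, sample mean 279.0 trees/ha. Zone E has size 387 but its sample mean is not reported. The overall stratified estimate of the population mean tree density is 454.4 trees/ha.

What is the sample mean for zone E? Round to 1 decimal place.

Σ Nₕx̄ₕ = N·μ, so 387·x̄_E = 3013·454.4 − (772·710.5 + 420·366.5 + 533·376.8 + 901·279.0).
= 1369107.2 − 1154649.4 = 214457.8.
x̄_E = 214457.8 / 387 = 554.155... → 554.2.

554.2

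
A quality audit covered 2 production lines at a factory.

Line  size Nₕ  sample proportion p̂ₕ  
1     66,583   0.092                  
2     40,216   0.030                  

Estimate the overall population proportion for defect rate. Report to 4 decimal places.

N = 66583 + 40216 = 106799.
Overall proportion = Σ (Nₕ/N)·p̂ₕ.
Σ Nₕp̂ₕ = 6125.636 + 1206.48 = 7332.116.
7332.116 / 106799 = 0.068653... → 0.0687.

0.0687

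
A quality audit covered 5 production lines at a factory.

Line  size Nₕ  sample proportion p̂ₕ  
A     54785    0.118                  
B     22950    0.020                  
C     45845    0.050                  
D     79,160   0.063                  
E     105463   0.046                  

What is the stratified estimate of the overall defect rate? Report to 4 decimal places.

0.0618

Wₕ = Nₕ/N with N = 308203: 0.1778, 0.0745, 0.1487, 0.2568, 0.3422.
p̂_st = 0.1778·0.118 + 0.0745·0.020 + 0.1487·0.050 + 0.2568·0.063 + 0.3422·0.046 ≈ 0.061824... → 0.0618.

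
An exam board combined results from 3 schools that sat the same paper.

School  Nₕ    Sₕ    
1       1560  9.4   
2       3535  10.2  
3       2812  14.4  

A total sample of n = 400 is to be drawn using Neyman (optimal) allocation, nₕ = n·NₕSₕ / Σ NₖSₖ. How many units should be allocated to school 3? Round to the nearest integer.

178

1: NₕSₕ = 1560·9.4 = 14664
2: NₕSₕ = 3535·10.2 = 36057
3: NₕSₕ = 2812·14.4 = 40492.8
Σ NₕSₕ = 91213.8.
n_3 = 400·40492.8/91213.8 = 177.573... → 178.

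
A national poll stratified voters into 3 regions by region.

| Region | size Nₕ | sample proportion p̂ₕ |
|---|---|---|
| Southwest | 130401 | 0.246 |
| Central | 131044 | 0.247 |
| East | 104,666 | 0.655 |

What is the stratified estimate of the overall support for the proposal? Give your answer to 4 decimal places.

0.3633

Wₕ = Nₕ/N with N = 366111: 0.3562, 0.3579, 0.2859.
p̂_st = 0.3562·0.246 + 0.3579·0.247 + 0.2859·0.655 ≈ 0.363285... → 0.3633.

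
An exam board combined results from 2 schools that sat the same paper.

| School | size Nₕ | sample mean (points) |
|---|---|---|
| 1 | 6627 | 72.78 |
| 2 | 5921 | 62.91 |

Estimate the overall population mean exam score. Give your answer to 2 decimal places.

68.12

N = 12548; weights Wₕ = Nₕ/N = (0.5281, 0.4719).
x̄_st = Σ Wₕ·x̄ₕ = 0.5281·72.78 + 0.4719·62.91 ≈ 68.1227...
→ 68.12.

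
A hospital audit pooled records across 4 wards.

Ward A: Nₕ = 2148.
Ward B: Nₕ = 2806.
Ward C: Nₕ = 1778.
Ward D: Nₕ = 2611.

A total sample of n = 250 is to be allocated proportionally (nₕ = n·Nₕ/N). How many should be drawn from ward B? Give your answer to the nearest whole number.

75

Share of ward B = 2806/9343 = 0.30033.
Allocate 250 × 0.30033 = 75.083... → 75.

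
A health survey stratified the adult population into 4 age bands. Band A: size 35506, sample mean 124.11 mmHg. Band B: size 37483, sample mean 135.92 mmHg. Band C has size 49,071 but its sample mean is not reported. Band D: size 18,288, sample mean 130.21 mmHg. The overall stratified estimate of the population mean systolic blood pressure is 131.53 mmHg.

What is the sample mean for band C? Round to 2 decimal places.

134.04

Σ Nₕx̄ₕ = N·μ, so 49071·x̄_C = 140348·131.53 − (35506·124.11 + 37483·135.92 + 18288·130.21).
= 18459972.44 − 11882619.5 = 6577352.94.
x̄_C = 6577352.94 / 49071 = 134.0375... → 134.04.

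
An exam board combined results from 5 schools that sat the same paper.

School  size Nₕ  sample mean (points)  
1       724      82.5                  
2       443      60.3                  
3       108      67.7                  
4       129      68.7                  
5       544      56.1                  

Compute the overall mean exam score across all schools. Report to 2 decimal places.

68.34

N = 724 + 443 + 108 + 129 + 544 = 1948.
Weight each subgroup mean by Nₕ/N and sum.
Σ Nₕx̄ₕ = 724·82.5 + 443·60.3 + 108·67.7 + 129·68.7 + 544·56.1 = 59730 + 26712.9 + 7311.6 + 8862.3 + 30518.4 = 133135.2.
Divide by N: 133135.2 / 1948 = 68.3446... → 68.34.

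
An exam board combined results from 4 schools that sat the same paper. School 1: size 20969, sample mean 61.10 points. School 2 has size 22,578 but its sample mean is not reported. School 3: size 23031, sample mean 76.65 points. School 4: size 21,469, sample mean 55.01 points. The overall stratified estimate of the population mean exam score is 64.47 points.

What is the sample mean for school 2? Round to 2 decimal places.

N = 20969 + 22578 + 23031 + 21469 = 88047.
Overall total = μ·N = 64.47·88047 = 5676390.09.
Subtract the known strata: 20969·61.10 + 23031·76.65 + 21469·55.01 = 4227541.74.
Remaining total for school 2: 5676390.09 − 4227541.74 = 1448848.35.
Divide by its size: 1448848.35 / 22578 = 64.1708... → 64.17.

64.17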